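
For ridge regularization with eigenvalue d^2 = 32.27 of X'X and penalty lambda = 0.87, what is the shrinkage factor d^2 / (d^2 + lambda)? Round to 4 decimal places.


d^2 + lambda = 32.27 + 0.87 = 33.1400.
Shrinkage factor = 32.27/33.1400 = 0.9737.

0.9737


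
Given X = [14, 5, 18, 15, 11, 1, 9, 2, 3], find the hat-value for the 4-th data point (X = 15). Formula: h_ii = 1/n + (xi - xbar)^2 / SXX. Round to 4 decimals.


Compute xbar = 8.6667 with n = 9 observations.
SXX = 310.0000.
Leverage = 1/9 + (15 - 8.6667)^2/310.0000 = 0.2405.

0.2405


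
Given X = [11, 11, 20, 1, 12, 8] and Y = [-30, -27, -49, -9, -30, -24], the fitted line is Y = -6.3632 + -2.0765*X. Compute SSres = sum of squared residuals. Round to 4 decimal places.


For each point, residual = actual - predicted.
Residuals: [-0.7953, 2.2047, -1.1068, -0.5603, 1.2812, -1.0248].
Sum of squared residuals = 9.7238.

9.7238


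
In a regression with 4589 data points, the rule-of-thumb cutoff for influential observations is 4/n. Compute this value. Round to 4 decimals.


Using the rule of thumb:
Threshold = 4 / 4589 = 0.0009.

0.0009


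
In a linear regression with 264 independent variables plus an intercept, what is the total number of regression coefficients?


Including the intercept, the model has 264 predictor coefficients + 1 intercept.
Total = 265.

265


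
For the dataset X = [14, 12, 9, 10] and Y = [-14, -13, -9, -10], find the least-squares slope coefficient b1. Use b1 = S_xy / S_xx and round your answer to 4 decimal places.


Calculate xbar = 11.2500, ybar = -11.5000.
S_xx = 14.7500, S_xy = -15.5000.
Using b1 = S_xy / S_xx = -15.5000 / 14.7500, we get b1 = -1.0508.

-1.0508


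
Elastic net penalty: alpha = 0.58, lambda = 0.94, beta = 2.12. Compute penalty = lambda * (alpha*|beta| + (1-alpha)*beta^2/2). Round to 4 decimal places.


Compute:
L1 = 0.58 * 2.12 = 1.2296.
L2 = 0.42 * 2.12^2 / 2 = 0.9438.
Penalty = 0.94 * (1.2296 + 0.9438) = 2.0430.

2.0430


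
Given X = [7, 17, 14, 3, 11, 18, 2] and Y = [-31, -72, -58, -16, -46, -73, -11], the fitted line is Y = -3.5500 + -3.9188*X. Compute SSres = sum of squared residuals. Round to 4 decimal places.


For each point, residual = actual - predicted.
Residuals: [-0.0184, -1.8304, 0.4132, -0.6936, 0.6568, 1.0884, 0.3876].
Sum of squared residuals = 5.7688.

5.7688


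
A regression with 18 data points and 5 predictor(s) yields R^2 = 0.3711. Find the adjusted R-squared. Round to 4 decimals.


Plug in: Adj R^2 = 1 - (1 - 0.3711) * 17/12.
= 1 - 0.6289 * 17/12
= 1 - 10.6913 / 12
= 1 - 0.8909 = 0.1091.

0.1091


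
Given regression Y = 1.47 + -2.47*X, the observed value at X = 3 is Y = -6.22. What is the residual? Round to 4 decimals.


Fitted value at X = 3 is yhat = 1.47 + -2.47*3 = -5.9400.
Residual = -6.22 - -5.9400 = -0.2800.

-0.2800


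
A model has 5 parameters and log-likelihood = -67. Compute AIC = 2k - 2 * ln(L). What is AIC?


Compute:
2k = 2*5 = 10.
-2*loglik = -2*(-67) = 134.
AIC = 10 + 134 = 144.

144


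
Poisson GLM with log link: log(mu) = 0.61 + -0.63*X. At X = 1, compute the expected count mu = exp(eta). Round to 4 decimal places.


Linear predictor: eta = 0.61 + (-0.63)(1) = -0.0200.
Expected count: mu = exp(-0.0200) = 0.9802.

0.9802


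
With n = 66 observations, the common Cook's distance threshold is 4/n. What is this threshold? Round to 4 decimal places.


Using the rule of thumb:
Threshold = 4 / 66 = 0.0606.

0.0606


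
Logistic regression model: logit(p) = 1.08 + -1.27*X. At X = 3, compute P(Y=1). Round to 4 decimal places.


Linear predictor: z = 1.08 + -1.27 * 3 = -2.7300.
P = 1/(1 + exp(2.7300)) = 1/(1 + 15.3329) = 0.0612.

0.0612


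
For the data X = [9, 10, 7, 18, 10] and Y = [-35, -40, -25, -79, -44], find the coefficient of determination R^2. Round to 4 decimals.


Fit the OLS line: b0 = 7.8136, b1 = -4.8531.
SSres = 13.6723.
SStot = 1681.2000.
R^2 = 1 - 13.6723/1681.2000 = 0.9919.

0.9919


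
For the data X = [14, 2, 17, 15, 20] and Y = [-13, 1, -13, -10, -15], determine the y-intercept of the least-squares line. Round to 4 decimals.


Compute b1 = -0.9038 from the OLS formula.
With xbar = 13.6000 and ybar = -10.0000, the intercept is:
b0 = -10.0000 - -0.9038 * 13.6000 = 2.2918.

2.2918


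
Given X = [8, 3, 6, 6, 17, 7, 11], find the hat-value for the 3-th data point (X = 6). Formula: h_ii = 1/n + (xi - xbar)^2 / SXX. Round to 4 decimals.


n = 7, xbar = 8.2857.
SXX = sum((xi - xbar)^2) = 123.4286.
h = 1/7 + (6 - 8.2857)^2 / 123.4286 = 0.1852.

0.1852


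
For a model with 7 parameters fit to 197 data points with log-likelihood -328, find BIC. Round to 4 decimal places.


ln(197) = 5.283204.
k * ln(n) = 7 * 5.283204 = 36.982428.
-2L = 656.
BIC = 36.982428 + 656 = 692.982428, which rounds to 692.9824.

692.9824


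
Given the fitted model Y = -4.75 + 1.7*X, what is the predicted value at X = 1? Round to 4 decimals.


Plug X = 1 into Y = -4.75 + 1.7*X:
Y = -4.75 + 1.7000 = -3.0500.

-3.0500


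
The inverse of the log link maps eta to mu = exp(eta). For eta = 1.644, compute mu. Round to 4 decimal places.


mu = exp(eta) = exp(1.644).
= 5.1758.

5.1758


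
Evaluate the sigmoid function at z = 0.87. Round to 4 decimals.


First, exp(-0.8700) = 0.4190.
Then sigma(z) = 1/(1 + 0.4190) = 0.7047.

0.7047


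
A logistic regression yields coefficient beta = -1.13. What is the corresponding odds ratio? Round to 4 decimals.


exp(-1.13) = 0.3230.
So the odds ratio is 0.3230.

0.3230


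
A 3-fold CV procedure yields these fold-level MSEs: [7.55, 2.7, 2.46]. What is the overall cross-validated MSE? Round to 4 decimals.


Sum of fold MSEs = 12.7100.
Average = 12.7100 / 3 = 4.2367.

4.2367


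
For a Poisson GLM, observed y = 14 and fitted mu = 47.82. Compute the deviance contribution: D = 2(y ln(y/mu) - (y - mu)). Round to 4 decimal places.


First: ln(14/47.82) = -1.228387.
Then: 14 * -1.228387 = -17.197418.
y - mu = 14 - 47.82 = -33.82.
D = 2(-17.197418 - -33.82) = 33.245164, which rounds to 33.2452.

33.2452


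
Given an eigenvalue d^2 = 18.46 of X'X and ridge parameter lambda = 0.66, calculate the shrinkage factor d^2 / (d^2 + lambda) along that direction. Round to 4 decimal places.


Denominator = d^2 + lambda = 18.46 + 0.66 = 19.1200.
Shrinkage = 18.46 / 19.1200 = 0.9655.

0.9655


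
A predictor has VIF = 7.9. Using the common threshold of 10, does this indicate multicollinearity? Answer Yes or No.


The threshold is 10.
VIF = 7.9 is < 10.
Multicollinearity indication: No.

No


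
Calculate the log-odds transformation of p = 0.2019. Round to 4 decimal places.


The odds are p/(1-p) = 0.2019 / 0.7981 = 0.2530.
logit(p) = ln(0.2530) = -1.3745.

-1.3745


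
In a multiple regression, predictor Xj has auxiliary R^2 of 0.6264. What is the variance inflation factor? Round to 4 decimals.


Denominator: 1 - 0.6264 = 0.3736.
VIF = 1 / 0.3736 = 2.6767.

2.6767


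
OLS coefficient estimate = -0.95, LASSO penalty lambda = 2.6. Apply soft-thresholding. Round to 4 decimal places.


|beta_OLS| = 0.95.
lambda = 2.6.
Since |beta| <= lambda, the coefficient is set to 0.
Result = 0.0000.

0.0000


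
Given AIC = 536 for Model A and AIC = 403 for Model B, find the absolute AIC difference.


Absolute difference = |536 - 403| = 133.
The model with lower AIC (B) is preferred.

133


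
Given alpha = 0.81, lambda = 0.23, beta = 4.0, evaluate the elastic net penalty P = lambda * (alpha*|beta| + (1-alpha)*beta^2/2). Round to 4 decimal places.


alpha * |beta| = 0.81 * 4.0 = 3.2400.
(1-alpha) * beta^2/2 = 0.19 * 16.0000/2 = 1.5200.
Total = 0.23 * (3.2400 + 1.5200) = 1.0948.

1.0948


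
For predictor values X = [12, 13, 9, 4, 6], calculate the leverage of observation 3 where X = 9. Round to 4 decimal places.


Mean of X: xbar = 8.8000.
SXX = 58.8000.
For X = 9: h = 1/5 + (9 - 8.8000)^2/58.8000 = 0.2007.

0.2007


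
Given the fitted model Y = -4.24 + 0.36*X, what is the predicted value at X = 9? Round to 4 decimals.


Plug X = 9 into Y = -4.24 + 0.36*X:
Y = -4.24 + 3.2400 = -1.0000.

-1.0000


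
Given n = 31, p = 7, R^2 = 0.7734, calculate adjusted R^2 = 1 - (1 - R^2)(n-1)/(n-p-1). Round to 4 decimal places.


Adjusted R^2 = 1 - (1 - R^2) * (n-1)/(n-p-1).
(1 - R^2) = 0.2266.
(n-1)/(n-p-1) = 30/23.
(1 - R^2) * (n-1) = 0.2266 * 30 = 6.7980.
Divide by (n-p-1): 6.7980 / 23 = 0.2956.
Adj R^2 = 1 - 0.2956 = 0.7044.

0.7044


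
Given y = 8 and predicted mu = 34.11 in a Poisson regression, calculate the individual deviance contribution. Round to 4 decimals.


y/mu = 8/34.11 = 0.234535 (approx.), and ln(8/34.11) = -1.450149.
y * ln(y/mu) = 8 * -1.450149 = -11.601192.
y - mu = -26.11.
D = 2 * (-11.601192 - -26.11) = 29.017616, which rounds to 29.0176.

29.0176


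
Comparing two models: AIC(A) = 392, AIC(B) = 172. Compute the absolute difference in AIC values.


|AIC_A - AIC_B| = |392 - 172| = 220.
Model B is preferred (lower AIC).

220


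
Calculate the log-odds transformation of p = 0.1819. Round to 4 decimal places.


The odds are p/(1-p) = 0.1819 / 0.8181 = 0.2223.
logit(p) = ln(0.2223) = -1.5035.

-1.5035


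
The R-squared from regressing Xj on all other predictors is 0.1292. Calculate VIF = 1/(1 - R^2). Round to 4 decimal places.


VIF = 1 / (1 - 0.1292).
= 1 / 0.8708 = 1.1484.

1.1484


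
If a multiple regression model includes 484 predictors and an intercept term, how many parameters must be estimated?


Each predictor gets one coefficient, plus one intercept.
Total parameters = 484 + 1 = 485.

485


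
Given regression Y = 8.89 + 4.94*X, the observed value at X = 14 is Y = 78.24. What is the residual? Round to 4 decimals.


Predicted = 8.89 + 4.94 * 14 = 78.0500.
Residual = 78.24 - 78.0500 = 0.1900.

0.1900


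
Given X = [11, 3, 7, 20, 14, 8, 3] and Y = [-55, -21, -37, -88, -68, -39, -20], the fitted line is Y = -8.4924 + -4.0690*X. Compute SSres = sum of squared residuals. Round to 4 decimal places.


Predicted values from Y = -8.4924 + -4.0690*X.
Residuals: [-1.7486, -0.3006, -0.0246, 1.8724, -2.5416, 2.0444, 0.6994].
SSres = 17.7829.

17.7829


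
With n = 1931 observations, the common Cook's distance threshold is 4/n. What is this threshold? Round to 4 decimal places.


The threshold is 4/n.
4/1931 = 0.0021.

0.0021


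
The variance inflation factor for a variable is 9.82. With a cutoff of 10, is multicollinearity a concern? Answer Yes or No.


Check: VIF = 9.82 vs threshold = 10.
Since 9.82 < 10, the answer is No.

No


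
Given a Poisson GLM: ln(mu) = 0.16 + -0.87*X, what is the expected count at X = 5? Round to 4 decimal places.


eta = 0.16 + -0.87 * 5 = -4.1900.
mu = exp(-4.1900) = 0.0151.

0.0151


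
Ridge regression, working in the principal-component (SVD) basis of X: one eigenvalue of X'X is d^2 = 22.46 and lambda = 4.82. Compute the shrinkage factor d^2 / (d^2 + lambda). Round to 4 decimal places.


Denominator = d^2 + lambda = 22.46 + 4.82 = 27.2800.
Shrinkage = 22.46 / 27.2800 = 0.8233.

0.8233


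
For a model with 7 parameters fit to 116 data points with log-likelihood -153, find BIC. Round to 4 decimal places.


Compute k*ln(n) = 7*ln(116) = 7*4.753590 = 33.275130.
Then -2*loglik = 306.
BIC = 33.275130 + 306 = 339.275130, which rounds to 339.2751.

339.2751


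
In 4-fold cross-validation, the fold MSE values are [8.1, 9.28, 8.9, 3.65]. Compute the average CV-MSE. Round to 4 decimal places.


Add all fold MSEs: 29.9300.
Divide by k = 4: 29.9300/4 = 7.4825.

7.4825


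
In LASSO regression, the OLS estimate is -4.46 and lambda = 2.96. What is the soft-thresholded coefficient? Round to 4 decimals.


Check: |-4.46| = 4.46 vs lambda = 2.96.
Since |beta| > lambda, coefficient = sign(beta)*(|beta| - lambda) = -1.5000.
Soft-thresholded coefficient = -1.5000.

-1.5000


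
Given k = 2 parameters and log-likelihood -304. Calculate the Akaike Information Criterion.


AIC = 2*2 - 2*(-304).
= 4 + 608 = 612.

612


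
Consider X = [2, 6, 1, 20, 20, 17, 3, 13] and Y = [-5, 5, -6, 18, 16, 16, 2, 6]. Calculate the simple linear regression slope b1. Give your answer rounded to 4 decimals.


The sample means are xbar = 10.2500 and ybar = 6.5000.
Compute S_xx = 467.5000 and S_xy = 517.0000.
Slope b1 = S_xy / S_xx = 517.0000 / 467.5000 = 1.1059.

1.1059


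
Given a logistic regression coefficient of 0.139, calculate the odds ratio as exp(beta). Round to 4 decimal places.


exp(0.139) = 1.1491.
So the odds ratio is 1.1491.

1.1491


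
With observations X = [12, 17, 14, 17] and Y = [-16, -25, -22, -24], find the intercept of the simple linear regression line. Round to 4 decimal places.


The slope is b1 = -1.5556.
Sample means are xbar = 15.0000 and ybar = -21.7500.
Intercept: b0 = -21.7500 - (-1.5556)(15.0000) = 1.5833.

1.5833


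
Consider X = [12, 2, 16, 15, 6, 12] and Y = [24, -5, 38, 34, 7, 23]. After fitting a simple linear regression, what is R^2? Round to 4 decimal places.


The fitted line is Y = -11.4045 + 3.0068*X.
SSres = 5.3266, SStot = 1338.8333.
R^2 = 1 - SSres/SStot = 0.9960.

0.9960


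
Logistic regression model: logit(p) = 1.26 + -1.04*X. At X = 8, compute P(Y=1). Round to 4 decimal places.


z = 1.26 + -1.04 * 8 = -7.0600.
Sigmoid: P = 1 / (1 + exp(7.0600)) = 0.0009.

0.0009


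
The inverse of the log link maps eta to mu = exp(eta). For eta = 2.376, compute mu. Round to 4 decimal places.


The inverse log link gives:
mu = exp(2.376) = 10.7618.

10.7618


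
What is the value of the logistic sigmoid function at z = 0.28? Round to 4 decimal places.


Compute exp(-0.2800) = 0.7558.
Sigmoid = 1 / (1 + 0.7558) = 1 / 1.7558 = 0.5695.

0.5695


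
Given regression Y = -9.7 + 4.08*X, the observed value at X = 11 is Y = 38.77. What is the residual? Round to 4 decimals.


Fitted value at X = 11 is yhat = -9.7 + 4.08*11 = 35.1800.
Residual = 38.77 - 35.1800 = 3.5900.

3.5900


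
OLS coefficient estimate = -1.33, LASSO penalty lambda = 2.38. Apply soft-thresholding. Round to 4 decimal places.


Absolute value: |-1.33| = 1.33.
Compare to lambda = 2.38.
Since |beta| <= lambda, the coefficient is set to 0.

0.0000


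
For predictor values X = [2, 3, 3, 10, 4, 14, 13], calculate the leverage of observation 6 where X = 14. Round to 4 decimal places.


Compute xbar = 7.0000 with n = 7 observations.
SXX = 160.0000.
Leverage = 1/7 + (14 - 7.0000)^2/160.0000 = 0.4491.

0.4491


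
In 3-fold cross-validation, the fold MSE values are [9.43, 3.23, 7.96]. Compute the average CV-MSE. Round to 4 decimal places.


Add all fold MSEs: 20.6200.
Divide by k = 3: 20.6200/3 = 6.8733.

6.8733


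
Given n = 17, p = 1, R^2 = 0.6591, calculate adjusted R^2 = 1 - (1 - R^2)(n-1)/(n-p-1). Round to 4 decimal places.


Adjusted R^2 = 1 - (1 - R^2) * (n-1)/(n-p-1).
(1 - R^2) = 0.3409.
(n-1)/(n-p-1) = 16/15.
(1 - R^2) * (n-1) = 0.3409 * 16 = 5.4544.
Divide by (n-p-1): 5.4544 / 15 = 0.3636.
Adj R^2 = 1 - 0.3636 = 0.6364.

0.6364


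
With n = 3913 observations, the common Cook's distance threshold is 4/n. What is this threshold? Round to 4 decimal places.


The threshold is 4/n.
4/3913 = 0.0010.

0.0010


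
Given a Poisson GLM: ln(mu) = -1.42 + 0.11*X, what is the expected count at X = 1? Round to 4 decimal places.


Linear predictor: eta = -1.42 + (0.11)(1) = -1.3100.
Expected count: mu = exp(-1.3100) = 0.2698.

0.2698


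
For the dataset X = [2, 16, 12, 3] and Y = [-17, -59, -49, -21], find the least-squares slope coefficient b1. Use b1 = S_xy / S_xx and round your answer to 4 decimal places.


Calculate xbar = 8.2500, ybar = -36.5000.
S_xx = 140.7500, S_xy = -424.5000.
Using b1 = S_xy / S_xx = -424.5000 / 140.7500, we get b1 = -3.0160.

-3.0160


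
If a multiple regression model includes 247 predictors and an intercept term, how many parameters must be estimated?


Total coefficients = number of predictors + 1 (for the intercept).
= 247 + 1 = 248.

248


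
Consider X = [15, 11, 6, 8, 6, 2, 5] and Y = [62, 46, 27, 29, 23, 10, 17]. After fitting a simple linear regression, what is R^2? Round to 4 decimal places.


Fit the OLS line: b0 = -0.6706, b1 = 4.1263.
SSres = 37.6784.
SStot = 1905.7143.
R^2 = 1 - 37.6784/1905.7143 = 0.9802.

0.9802


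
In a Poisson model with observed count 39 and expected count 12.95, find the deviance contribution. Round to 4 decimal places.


First: ln(39/12.95) = 1.102466.
Then: 39 * 1.102466 = 42.996174.
y - mu = 39 - 12.95 = 26.05.
D = 2(42.996174 - 26.05) = 33.892348, which rounds to 33.8923.

33.8923


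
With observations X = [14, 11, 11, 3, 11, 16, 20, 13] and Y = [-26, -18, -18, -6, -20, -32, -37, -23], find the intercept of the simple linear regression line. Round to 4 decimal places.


First find the slope: b1 = -1.9151.
Means: xbar = 12.3750, ybar = -22.5000.
b0 = ybar - b1 * xbar = -22.5000 - -1.9151 * 12.3750 = 1.1996.

1.1996


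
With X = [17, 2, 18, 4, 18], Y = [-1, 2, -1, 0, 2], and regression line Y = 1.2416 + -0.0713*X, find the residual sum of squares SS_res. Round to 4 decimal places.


Compute predicted values, then residuals = yi - yhat_i.
Residuals: [-1.0295, 0.9010, -0.9582, -0.9564, 2.0418].
SSres = sum(residual^2) = 7.8735.

7.8735


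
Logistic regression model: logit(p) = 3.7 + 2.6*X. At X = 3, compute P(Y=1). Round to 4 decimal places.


Compute z = 3.7 + (2.6)(3) = 11.5000.
exp(-z) = 0.0000.
P = 1/(1 + 0.0000) = 1.0000.

1.0000


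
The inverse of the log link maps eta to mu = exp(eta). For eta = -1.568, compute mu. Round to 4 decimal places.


The inverse log link gives:
mu = exp(-1.568) = 0.2085.

0.2085


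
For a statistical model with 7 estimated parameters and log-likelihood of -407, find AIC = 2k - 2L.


AIC = 2k - 2*loglik = 2(7) - 2(-407).
= 14 + 814 = 828.

828


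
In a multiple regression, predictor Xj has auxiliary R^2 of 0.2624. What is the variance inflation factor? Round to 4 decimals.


Denominator: 1 - 0.2624 = 0.7376.
VIF = 1 / 0.7376 = 1.3557.

1.3557


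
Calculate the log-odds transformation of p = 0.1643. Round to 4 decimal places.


1 - p = 0.8357.
p/(1-p) = 0.1966.
logit = ln(0.1966) = -1.6266.

-1.6266


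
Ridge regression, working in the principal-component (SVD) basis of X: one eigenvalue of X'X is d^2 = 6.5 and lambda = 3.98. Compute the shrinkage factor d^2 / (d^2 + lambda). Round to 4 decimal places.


Denominator = d^2 + lambda = 6.5 + 3.98 = 10.4800.
Shrinkage = 6.5 / 10.4800 = 0.6202.

0.6202


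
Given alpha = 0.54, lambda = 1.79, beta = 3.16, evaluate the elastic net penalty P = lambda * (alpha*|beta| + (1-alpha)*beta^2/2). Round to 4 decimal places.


L1 component = 0.54 * |3.16| = 1.7064.
L2 component = 0.46 * 3.16^2 / 2 = 2.2967.
Penalty = 1.79 * (1.7064 + 2.2967) = 1.79 * 4.0031 = 7.1655.

7.1655


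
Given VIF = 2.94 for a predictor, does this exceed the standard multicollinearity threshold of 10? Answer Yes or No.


Compare VIF = 2.94 to the threshold of 10.
2.94 < 10, so the answer is No.

No


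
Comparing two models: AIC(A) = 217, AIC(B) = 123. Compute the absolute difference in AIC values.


Absolute difference = |217 - 123| = 94.
The model with lower AIC (B) is preferred.

94


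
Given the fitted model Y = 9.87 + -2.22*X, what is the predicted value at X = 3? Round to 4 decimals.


Predicted value:
Y = 9.87 + (-2.22)(3) = 9.87 + -6.6600 = 3.2100.

3.2100


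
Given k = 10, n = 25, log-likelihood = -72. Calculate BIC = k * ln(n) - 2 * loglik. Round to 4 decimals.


k * ln(n) = 10 * ln(25) = 10 * 3.218876 = 32.188760.
-2 * loglik = -2 * (-72) = 144.
BIC = 32.188760 + 144 = 176.188760, which rounds to 176.1888.

176.1888


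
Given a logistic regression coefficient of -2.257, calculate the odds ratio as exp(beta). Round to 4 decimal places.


exp(-2.257) = 0.1047.
So the odds ratio is 0.1047.

0.1047


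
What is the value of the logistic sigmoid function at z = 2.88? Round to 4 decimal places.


Compute exp(-2.8800) = 0.0561.
Sigmoid = 1 / (1 + 0.0561) = 1 / 1.0561 = 0.9468.

0.9468


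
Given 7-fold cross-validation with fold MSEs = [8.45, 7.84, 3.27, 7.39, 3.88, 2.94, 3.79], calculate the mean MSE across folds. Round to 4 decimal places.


Sum of fold MSEs = 37.5600.
Average = 37.5600 / 7 = 5.3657.

5.3657


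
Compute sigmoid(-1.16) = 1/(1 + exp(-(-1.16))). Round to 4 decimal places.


exp(1.1600) = 3.1899.
1 + exp(-z) = 4.1899.
sigmoid = 1/4.1899 = 0.2387.

0.2387


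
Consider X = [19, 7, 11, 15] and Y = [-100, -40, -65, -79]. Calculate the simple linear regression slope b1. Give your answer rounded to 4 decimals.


The sample means are xbar = 13.0000 and ybar = -71.0000.
Compute S_xx = 80.0000 and S_xy = -388.0000.
Slope b1 = S_xy / S_xx = -388.0000 / 80.0000 = -4.8500.

-4.8500


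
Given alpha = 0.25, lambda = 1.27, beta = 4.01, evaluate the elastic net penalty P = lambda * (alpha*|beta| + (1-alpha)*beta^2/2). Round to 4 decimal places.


L1 component = 0.25 * |4.01| = 1.0025.
L2 component = 0.75 * 4.01^2 / 2 = 6.0300.
Penalty = 1.27 * (1.0025 + 6.0300) = 1.27 * 7.0325 = 8.9313.

8.9313


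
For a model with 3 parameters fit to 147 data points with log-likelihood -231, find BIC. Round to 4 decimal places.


Compute k*ln(n) = 3*ln(147) = 3*4.990433 = 14.971299.
Then -2*loglik = 462.
BIC = 14.971299 + 462 = 476.971299, which rounds to 476.9713.

476.9713


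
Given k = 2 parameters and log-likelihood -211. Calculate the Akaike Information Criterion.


AIC = 2*2 - 2*(-211).
= 4 + 422 = 426.

426


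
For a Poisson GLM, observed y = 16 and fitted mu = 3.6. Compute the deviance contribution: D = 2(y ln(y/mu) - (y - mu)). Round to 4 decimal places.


First: ln(16/3.6) = 1.491655.
Then: 16 * 1.491655 = 23.866480.
y - mu = 16 - 3.6 = 12.4.
D = 2(23.866480 - 12.4) = 22.932960, which rounds to 22.9330.

22.9330


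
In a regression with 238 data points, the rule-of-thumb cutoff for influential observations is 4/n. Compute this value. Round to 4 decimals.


Cook's distance cutoff = 4/n = 4/238.
= 0.0168.

0.0168


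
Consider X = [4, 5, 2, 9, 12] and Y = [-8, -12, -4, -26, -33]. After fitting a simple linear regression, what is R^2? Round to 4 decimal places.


After computing the OLS fit (b0=2.9141, b1=-3.0491):
SSres = 5.0429, SStot = 611.2000.
R^2 = 1 - 5.0429/611.2000 = 0.9917.

0.9917


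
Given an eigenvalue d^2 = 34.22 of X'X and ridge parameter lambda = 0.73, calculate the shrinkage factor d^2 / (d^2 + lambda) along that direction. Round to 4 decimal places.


Compute the denominator: 34.22 + 0.73 = 34.9500.
Shrinkage factor = 34.22 / 34.9500 = 0.9791.

0.9791


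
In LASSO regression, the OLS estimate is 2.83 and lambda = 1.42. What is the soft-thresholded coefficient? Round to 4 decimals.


|beta_OLS| = 2.83.
lambda = 1.42.
Since |beta| > lambda, coefficient = sign(beta)*(|beta| - lambda) = 1.4100.
Result = 1.4100.

1.4100


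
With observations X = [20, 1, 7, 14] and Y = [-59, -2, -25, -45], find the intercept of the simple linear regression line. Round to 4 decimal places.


The slope is b1 = -2.9829.
Sample means are xbar = 10.5000 and ybar = -32.7500.
Intercept: b0 = -32.7500 - (-2.9829)(10.5000) = -1.4293.

-1.4293


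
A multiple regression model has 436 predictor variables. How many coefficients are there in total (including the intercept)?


Total coefficients = number of predictors + 1 (for the intercept).
= 436 + 1 = 437.

437


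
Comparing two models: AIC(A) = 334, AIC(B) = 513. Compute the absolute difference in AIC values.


Absolute difference = |334 - 513| = 179.
The model with lower AIC (A) is preferred.

179


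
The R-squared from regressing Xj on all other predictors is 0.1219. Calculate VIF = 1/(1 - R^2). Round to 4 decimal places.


Using VIF = 1/(1 - R^2_j):
1 - 0.1219 = 0.8781.
VIF = 1.1388.

1.1388


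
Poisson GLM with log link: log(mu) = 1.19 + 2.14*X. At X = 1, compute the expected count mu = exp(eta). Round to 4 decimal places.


eta = 1.19 + 2.14 * 1 = 3.3300.
mu = exp(3.3300) = 27.9383.

27.9383


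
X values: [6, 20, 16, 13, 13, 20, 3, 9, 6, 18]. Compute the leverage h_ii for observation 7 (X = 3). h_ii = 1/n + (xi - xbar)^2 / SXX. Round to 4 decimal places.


Compute xbar = 12.4000 with n = 10 observations.
SXX = 342.4000.
Leverage = 1/10 + (3 - 12.4000)^2/342.4000 = 0.3581.

0.3581


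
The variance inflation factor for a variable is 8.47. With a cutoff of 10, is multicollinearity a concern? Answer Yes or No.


The threshold is 10.
VIF = 8.47 is < 10.
Multicollinearity indication: No.

No


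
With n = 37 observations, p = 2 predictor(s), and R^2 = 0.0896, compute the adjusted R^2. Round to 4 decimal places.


Adjusted R^2 = 1 - (1 - R^2) * (n-1)/(n-p-1).
(1 - R^2) = 0.9104.
(n-1)/(n-p-1) = 36/34.
(1 - R^2) * (n-1) = 0.9104 * 36 = 32.7744.
Divide by (n-p-1): 32.7744 / 34 = 0.9640.
Adj R^2 = 1 - 0.9640 = 0.0360.

0.0360


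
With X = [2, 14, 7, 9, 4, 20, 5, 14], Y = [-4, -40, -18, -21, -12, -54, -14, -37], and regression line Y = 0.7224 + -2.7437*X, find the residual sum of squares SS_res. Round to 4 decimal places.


Predicted values from Y = 0.7224 + -2.7437*X.
Residuals: [0.7650, -2.3106, 0.4835, 2.9709, -1.7476, 0.1516, -1.0039, 0.6894].
SSres = 19.5443.

19.5443


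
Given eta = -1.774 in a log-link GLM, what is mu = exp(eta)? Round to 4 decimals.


The inverse log link gives:
mu = exp(-1.774) = 0.1697.

0.1697


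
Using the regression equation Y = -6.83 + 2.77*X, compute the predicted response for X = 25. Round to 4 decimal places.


Substitute X = 25 into the equation:
Y = -6.83 + 2.77 * 25 = -6.83 + 69.2500 = 62.4200.

62.4200


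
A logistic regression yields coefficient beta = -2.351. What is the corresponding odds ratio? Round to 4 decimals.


The odds ratio is computed as:
OR = e^(-2.351) = 0.0953.

0.0953


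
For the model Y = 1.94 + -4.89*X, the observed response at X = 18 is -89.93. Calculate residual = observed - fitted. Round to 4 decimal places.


Compute yhat = 1.94 + (-4.89)(18) = -86.0800.
Residual = actual - predicted = -89.93 - -86.0800 = -3.8500.

-3.8500


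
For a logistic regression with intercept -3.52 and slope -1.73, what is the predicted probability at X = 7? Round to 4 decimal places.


z = -3.52 + -1.73 * 7 = -15.6300.
Sigmoid: P = 1 / (1 + exp(15.6300)) = 0.0000.

0.0000


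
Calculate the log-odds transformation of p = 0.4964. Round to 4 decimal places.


Compute the odds: 0.4964/0.5036 = 0.9857.
Take the natural log: ln(0.9857) = -0.0144.

-0.0144


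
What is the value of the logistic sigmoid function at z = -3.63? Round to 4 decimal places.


exp(3.6300) = 37.7128.
1 + exp(-z) = 38.7128.
sigmoid = 1/38.7128 = 0.0258.

0.0258


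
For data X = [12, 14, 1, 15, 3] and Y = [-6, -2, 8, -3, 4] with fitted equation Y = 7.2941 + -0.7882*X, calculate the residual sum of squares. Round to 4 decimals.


Compute predicted values, then residuals = yi - yhat_i.
Residuals: [-3.8357, 1.7407, 1.4941, 1.5289, -0.9295].
SSres = sum(residual^2) = 23.1765.

23.1765


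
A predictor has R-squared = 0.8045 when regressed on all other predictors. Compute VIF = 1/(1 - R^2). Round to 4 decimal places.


VIF = 1 / (1 - 0.8045).
= 1 / 0.1955 = 5.1151.

5.1151


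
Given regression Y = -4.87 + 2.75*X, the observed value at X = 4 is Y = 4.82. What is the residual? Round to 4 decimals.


Compute yhat = -4.87 + (2.75)(4) = 6.1300.
Residual = actual - predicted = 4.82 - 6.1300 = -1.3100.

-1.3100


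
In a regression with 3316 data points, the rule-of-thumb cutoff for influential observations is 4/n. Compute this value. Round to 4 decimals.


Using the rule of thumb:
Threshold = 4 / 3316 = 0.0012.

0.0012


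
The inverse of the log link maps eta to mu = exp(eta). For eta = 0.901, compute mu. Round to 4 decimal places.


Apply the inverse link:
mu = e^0.901 = 2.4621.

2.4621


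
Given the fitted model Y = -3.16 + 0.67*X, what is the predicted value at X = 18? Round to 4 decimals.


Predicted value:
Y = -3.16 + (0.67)(18) = -3.16 + 12.0600 = 8.9000.

8.9000


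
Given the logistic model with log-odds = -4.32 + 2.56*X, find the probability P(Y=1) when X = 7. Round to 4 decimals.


Linear predictor: z = -4.32 + 2.56 * 7 = 13.6000.
P = 1/(1 + exp(-13.6000)) = 1/(1 + 0.0000) = 1.0000.

1.0000


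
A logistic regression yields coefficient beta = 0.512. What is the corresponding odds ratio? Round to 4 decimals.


Odds ratio = exp(beta) = exp(0.512).
= 1.6686.

1.6686


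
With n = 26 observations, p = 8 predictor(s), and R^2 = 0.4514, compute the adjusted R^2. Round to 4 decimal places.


Plug in: Adj R^2 = 1 - (1 - 0.4514) * 25/17.
= 1 - 0.5486 * 25/17
= 1 - 13.7150 / 17
= 1 - 0.8068 = 0.1932.

0.1932


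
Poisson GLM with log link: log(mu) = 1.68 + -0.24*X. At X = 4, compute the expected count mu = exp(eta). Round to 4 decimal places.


eta = 1.68 + -0.24 * 4 = 0.7200.
mu = exp(0.7200) = 2.0544.

2.0544


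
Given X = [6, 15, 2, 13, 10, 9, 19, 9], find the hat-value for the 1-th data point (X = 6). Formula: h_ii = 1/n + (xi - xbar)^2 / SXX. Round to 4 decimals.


Compute xbar = 10.3750 with n = 8 observations.
SXX = 195.8750.
Leverage = 1/8 + (6 - 10.3750)^2/195.8750 = 0.2227.

0.2227


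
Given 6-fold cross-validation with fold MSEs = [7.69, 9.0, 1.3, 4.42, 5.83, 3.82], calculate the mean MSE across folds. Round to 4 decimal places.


Add all fold MSEs: 32.0600.
Divide by k = 6: 32.0600/6 = 5.3433.

5.3433


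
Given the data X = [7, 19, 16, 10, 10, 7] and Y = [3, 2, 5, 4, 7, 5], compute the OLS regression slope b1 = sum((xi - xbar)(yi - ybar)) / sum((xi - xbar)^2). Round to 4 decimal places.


First compute the means: xbar = 11.5000, ybar = 4.3333.
Then S_xx = sum((xi - xbar)^2) = 121.5000.
S_xy = sum((xi - xbar)(yi - ybar)) = -15.0000.
b1 = S_xy / S_xx = -15.0000 / 121.5000 = -0.1235.

-0.1235


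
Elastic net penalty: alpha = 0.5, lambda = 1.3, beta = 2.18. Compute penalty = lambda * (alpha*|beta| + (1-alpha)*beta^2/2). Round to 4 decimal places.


L1 component = 0.5 * |2.18| = 1.0900.
L2 component = 0.5 * 2.18^2 / 2 = 1.1881.
Penalty = 1.3 * (1.0900 + 1.1881) = 1.3 * 2.2781 = 2.9615.

2.9615


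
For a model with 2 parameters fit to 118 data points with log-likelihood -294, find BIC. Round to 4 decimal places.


Compute k*ln(n) = 2*ln(118) = 2*4.770685 = 9.541370.
Then -2*loglik = 588.
BIC = 9.541370 + 588 = 597.541370, which rounds to 597.5414.

597.5414


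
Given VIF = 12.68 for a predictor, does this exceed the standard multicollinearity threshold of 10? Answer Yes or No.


Compare VIF = 12.68 to the threshold of 10.
12.68 >= 10, so the answer is Yes.

Yes


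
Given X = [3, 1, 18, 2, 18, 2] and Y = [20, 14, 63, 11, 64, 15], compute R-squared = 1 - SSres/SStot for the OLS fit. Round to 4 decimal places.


The fitted line is Y = 8.9388 + 3.0311*X.
SSres = 24.5019, SStot = 3178.8333.
R^2 = 1 - SSres/SStot = 0.9923.

0.9923


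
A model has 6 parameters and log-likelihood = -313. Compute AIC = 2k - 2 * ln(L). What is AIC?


Compute:
2k = 2*6 = 12.
-2*loglik = -2*(-313) = 626.
AIC = 12 + 626 = 638.

638


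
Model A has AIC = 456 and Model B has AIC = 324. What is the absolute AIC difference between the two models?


Compute |456 - 324| = 132.
Model B has the smaller AIC.

132


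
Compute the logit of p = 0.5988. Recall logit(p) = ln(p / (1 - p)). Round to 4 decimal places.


The odds are p/(1-p) = 0.5988 / 0.4012 = 1.4925.
logit(p) = ln(1.4925) = 0.4005.

0.4005


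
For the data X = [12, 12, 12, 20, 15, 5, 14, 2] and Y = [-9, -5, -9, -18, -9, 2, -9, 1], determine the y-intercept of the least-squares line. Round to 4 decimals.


First find the slope: b1 = -1.0759.
Means: xbar = 11.5000, ybar = -7.0000.
b0 = ybar - b1 * xbar = -7.0000 - -1.0759 * 11.5000 = 5.3728.

5.3728


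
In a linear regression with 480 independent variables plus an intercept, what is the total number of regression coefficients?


Total coefficients = number of predictors + 1 (for the intercept).
= 480 + 1 = 481.

481


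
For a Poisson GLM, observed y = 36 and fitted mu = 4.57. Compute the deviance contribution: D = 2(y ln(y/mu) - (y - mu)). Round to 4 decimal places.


Compute y*ln(y/mu) = 36*ln(36/4.57) = 36*2.064006 = 74.304216.
y - mu = 31.43.
D = 2*(74.304216 - (31.43)) = 85.748432, which rounds to 85.7484.

85.7484


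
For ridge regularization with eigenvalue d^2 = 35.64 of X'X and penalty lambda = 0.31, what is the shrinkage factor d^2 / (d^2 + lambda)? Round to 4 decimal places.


Compute the denominator: 35.64 + 0.31 = 35.9500.
Shrinkage factor = 35.64 / 35.9500 = 0.9914.

0.9914


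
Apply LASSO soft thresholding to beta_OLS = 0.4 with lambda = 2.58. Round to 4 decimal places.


|beta_OLS| = 0.4.
lambda = 2.58.
Since |beta| <= lambda, the coefficient is set to 0.
Result = 0.0000.

0.0000


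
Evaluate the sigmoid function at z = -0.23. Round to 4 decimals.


exp(0.2300) = 1.2586.
1 + exp(-z) = 2.2586.
sigmoid = 1/2.2586 = 0.4428.

0.4428


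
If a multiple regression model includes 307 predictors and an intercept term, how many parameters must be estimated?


Total coefficients = number of predictors + 1 (for the intercept).
= 307 + 1 = 308.

308


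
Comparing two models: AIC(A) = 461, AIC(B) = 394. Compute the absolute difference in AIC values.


Absolute difference = |461 - 394| = 67.
The model with lower AIC (B) is preferred.

67


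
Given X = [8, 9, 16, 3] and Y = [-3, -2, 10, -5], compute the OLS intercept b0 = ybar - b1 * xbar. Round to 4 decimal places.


First find the slope: b1 = 1.1977.
Means: xbar = 9.0000, ybar = 0.0000.
b0 = ybar - b1 * xbar = 0.0000 - 1.1977 * 9.0000 = -10.7791.

-10.7791


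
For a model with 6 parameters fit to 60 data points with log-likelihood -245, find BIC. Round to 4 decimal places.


Compute k*ln(n) = 6*ln(60) = 6*4.094345 = 24.566070.
Then -2*loglik = 490.
BIC = 24.566070 + 490 = 514.566070, which rounds to 514.5661.

514.5661


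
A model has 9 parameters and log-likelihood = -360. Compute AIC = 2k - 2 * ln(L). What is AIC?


AIC = 2*9 - 2*(-360).
= 18 + 720 = 738.

738


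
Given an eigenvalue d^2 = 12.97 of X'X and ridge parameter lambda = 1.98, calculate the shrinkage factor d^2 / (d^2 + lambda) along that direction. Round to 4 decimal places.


d^2 + lambda = 12.97 + 1.98 = 14.9500.
Shrinkage factor = 12.97/14.9500 = 0.8676.

0.8676


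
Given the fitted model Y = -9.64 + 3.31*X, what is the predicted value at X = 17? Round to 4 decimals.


Substitute X = 17 into the equation:
Y = -9.64 + 3.31 * 17 = -9.64 + 56.2700 = 46.6300.

46.6300


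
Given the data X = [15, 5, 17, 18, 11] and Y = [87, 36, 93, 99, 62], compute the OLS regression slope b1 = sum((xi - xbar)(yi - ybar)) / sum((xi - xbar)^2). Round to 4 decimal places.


First compute the means: xbar = 13.2000, ybar = 75.4000.
Then S_xx = sum((xi - xbar)^2) = 112.8000.
S_xy = sum((xi - xbar)(yi - ybar)) = 553.6000.
b1 = S_xy / S_xx = 553.6000 / 112.8000 = 4.9078.

4.9078


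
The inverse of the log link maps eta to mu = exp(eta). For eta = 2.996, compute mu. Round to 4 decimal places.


mu = exp(eta) = exp(2.996).
= 20.0054.

20.0054


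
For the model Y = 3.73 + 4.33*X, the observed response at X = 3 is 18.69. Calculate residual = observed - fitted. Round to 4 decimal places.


Predicted = 3.73 + 4.33 * 3 = 16.7200.
Residual = 18.69 - 16.7200 = 1.9700.

1.9700


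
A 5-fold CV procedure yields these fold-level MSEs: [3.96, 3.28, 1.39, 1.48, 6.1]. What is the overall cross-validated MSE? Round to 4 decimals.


Add all fold MSEs: 16.2100.
Divide by k = 5: 16.2100/5 = 3.2420.

3.2420


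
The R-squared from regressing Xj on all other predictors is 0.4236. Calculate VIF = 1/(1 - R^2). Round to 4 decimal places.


Denominator: 1 - 0.4236 = 0.5764.
VIF = 1 / 0.5764 = 1.7349.

1.7349


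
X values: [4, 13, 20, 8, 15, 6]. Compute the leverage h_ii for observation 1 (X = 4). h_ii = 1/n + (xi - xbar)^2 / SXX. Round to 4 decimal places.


Mean of X: xbar = 11.0000.
SXX = 184.0000.
For X = 4: h = 1/6 + (4 - 11.0000)^2/184.0000 = 0.4330.

0.4330


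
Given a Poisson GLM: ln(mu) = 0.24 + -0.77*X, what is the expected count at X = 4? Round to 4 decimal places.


eta = 0.24 + -0.77 * 4 = -2.8400.
mu = exp(-2.8400) = 0.0584.

0.0584


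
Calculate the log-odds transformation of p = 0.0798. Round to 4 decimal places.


1 - p = 0.9202.
p/(1-p) = 0.0867.
logit = ln(0.0867) = -2.4451.

-2.4451


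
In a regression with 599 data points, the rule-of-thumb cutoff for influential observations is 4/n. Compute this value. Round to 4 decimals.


Using the rule of thumb:
Threshold = 4 / 599 = 0.0067.

0.0067


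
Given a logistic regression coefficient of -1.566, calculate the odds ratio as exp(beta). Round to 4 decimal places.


exp(-1.566) = 0.2089.
So the odds ratio is 0.2089.

0.2089


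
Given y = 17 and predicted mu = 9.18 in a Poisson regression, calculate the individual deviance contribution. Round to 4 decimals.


First: ln(17/9.18) = 0.616186.
Then: 17 * 0.616186 = 10.475162.
y - mu = 17 - 9.18 = 7.82.
D = 2(10.475162 - 7.82) = 5.310324, which rounds to 5.3103.

5.3103


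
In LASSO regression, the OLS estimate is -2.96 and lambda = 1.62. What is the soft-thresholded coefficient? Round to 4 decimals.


|beta_OLS| = 2.96.
lambda = 1.62.
Since |beta| > lambda, coefficient = sign(beta)*(|beta| - lambda) = -1.3400.
Result = -1.3400.

-1.3400


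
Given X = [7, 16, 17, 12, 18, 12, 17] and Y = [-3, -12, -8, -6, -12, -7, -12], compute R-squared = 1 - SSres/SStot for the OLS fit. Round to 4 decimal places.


After computing the OLS fit (b0=2.8238, b1=-0.8057):
SSres = 14.1340, SStot = 75.7143.
R^2 = 1 - 14.1340/75.7143 = 0.8133.

0.8133


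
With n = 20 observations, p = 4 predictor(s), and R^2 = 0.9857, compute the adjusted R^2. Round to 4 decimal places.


Using the formula:
(1 - 0.9857) = 0.0143.
Multiply by 19/15: 0.0143 * 19 = 0.2717, then 0.2717 / 15 = 0.0181.
Adj R^2 = 1 - 0.0181 = 0.9819.

0.9819


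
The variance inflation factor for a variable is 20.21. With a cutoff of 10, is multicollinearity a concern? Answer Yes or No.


The threshold is 10.
VIF = 20.21 is >= 10.
Multicollinearity indication: Yes.

Yes


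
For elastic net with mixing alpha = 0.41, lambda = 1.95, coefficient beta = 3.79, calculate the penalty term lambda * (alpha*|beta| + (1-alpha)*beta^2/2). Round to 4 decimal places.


L1 component = 0.41 * |3.79| = 1.5539.
L2 component = 0.59 * 3.79^2 / 2 = 4.2374.
Penalty = 1.95 * (1.5539 + 4.2374) = 1.95 * 5.7913 = 11.2931.

11.2931


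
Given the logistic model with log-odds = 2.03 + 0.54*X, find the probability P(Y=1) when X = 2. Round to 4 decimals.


Compute z = 2.03 + (0.54)(2) = 3.1100.
exp(-z) = 0.0446.
P = 1/(1 + 0.0446) = 0.9573.

0.9573


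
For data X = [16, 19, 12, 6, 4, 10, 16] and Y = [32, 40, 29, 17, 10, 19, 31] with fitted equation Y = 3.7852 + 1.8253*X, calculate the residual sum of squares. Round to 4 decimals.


Predicted values from Y = 3.7852 + 1.8253*X.
Residuals: [-0.9900, 1.5341, 3.3112, 2.2630, -1.0864, -3.0382, -1.9900].
SSres = 33.7898.

33.7898


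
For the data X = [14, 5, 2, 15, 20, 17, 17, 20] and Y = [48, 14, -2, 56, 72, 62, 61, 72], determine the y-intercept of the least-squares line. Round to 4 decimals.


Compute b1 = 4.0658 from the OLS formula.
With xbar = 13.7500 and ybar = 47.8750, the intercept is:
b0 = 47.8750 - 4.0658 * 13.7500 = -8.0293.

-8.0293


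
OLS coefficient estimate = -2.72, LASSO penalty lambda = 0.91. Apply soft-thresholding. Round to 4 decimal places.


|beta_OLS| = 2.72.
lambda = 0.91.
Since |beta| > lambda, coefficient = sign(beta)*(|beta| - lambda) = -1.8100.
Result = -1.8100.

-1.8100
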